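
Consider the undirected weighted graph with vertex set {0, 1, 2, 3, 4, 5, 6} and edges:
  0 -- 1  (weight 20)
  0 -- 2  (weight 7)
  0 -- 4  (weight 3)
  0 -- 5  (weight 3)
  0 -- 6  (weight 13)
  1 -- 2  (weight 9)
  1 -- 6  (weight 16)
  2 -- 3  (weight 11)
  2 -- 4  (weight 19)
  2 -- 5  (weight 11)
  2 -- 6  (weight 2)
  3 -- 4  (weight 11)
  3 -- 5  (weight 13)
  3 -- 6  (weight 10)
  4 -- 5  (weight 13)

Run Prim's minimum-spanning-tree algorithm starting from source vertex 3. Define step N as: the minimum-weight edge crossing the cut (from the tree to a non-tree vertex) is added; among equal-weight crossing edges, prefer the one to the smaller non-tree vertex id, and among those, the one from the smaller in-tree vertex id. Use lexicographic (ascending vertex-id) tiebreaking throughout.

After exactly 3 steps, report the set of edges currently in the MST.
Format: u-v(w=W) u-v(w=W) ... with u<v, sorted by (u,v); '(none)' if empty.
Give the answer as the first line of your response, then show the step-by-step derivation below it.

0-2(w=7) 2-6(w=2) 3-6(w=10)

step 1: add edge 3-6 (w=10); MST = {3-6(w=10)}
step 2: add edge 2-6 (w=2); MST = {2-6(w=2) 3-6(w=10)}
step 3: add edge 0-2 (w=7); MST = {0-2(w=7) 2-6(w=2) 3-6(w=10)}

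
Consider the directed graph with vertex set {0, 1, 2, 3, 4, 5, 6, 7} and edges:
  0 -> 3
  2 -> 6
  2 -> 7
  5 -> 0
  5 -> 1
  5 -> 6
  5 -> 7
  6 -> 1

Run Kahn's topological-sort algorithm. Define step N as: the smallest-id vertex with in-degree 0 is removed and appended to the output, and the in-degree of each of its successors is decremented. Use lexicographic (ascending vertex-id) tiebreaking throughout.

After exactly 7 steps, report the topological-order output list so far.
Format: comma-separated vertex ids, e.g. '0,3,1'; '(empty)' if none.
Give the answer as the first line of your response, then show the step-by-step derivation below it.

2,4,5,0,3,6,1

step 1: output 2; order=[2]; indeg=(1,2,0,1,0,0,1,1)
step 2: output 4; order=[2,4]; indeg=(1,2,0,1,0,0,1,1)
step 3: output 5; order=[2,4,5]; indeg=(0,1,0,1,0,0,0,0)
step 4: output 0; order=[2,4,5,0]; indeg=(0,1,0,0,0,0,0,0)
step 5: output 3; order=[2,4,5,0,3]; indeg=(0,1,0,0,0,0,0,0)
step 6: output 6; order=[2,4,5,0,3,6]; indeg=(0,0,0,0,0,0,0,0)
step 7: output 1; order=[2,4,5,0,3,6,1]; indeg=(0,0,0,0,0,0,0,0)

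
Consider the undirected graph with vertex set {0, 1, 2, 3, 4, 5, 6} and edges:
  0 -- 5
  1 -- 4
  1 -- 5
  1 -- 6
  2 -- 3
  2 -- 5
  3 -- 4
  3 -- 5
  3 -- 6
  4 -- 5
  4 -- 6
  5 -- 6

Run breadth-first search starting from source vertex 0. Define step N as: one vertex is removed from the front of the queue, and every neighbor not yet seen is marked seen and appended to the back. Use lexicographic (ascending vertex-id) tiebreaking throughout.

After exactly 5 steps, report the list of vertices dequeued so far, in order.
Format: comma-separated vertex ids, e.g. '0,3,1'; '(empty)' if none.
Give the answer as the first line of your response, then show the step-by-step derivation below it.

0,5,1,2,3

step 1: dequeue 0; queue=[5]; order=0
step 2: dequeue 5; queue=[1,2,3,4,6]; order=0,5
step 3: dequeue 1; queue=[2,3,4,6]; order=0,5,1
step 4: dequeue 2; queue=[3,4,6]; order=0,5,1,2
step 5: dequeue 3; queue=[4,6]; order=0,5,1,2,3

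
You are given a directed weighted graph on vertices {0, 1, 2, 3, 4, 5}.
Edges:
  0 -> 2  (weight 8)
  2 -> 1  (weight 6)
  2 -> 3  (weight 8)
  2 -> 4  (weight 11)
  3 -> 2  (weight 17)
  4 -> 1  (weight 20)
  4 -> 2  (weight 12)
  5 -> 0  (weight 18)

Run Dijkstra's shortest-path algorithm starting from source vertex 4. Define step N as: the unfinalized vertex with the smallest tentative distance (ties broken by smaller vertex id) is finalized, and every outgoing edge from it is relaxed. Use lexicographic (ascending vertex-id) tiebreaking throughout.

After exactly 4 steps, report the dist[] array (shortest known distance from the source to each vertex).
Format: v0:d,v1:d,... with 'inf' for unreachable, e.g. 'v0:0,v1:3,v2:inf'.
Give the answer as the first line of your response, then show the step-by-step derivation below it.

v0:inf,v1:18,v2:12,v3:20,v4:0,v5:inf

step 1: dist = v0:inf,v1:20,v2:12,v3:inf,v4:0,v5:inf
step 2: dist = v0:inf,v1:18,v2:12,v3:20,v4:0,v5:inf
step 3: dist = v0:inf,v1:18,v2:12,v3:20,v4:0,v5:inf
step 4: dist = v0:inf,v1:18,v2:12,v3:20,v4:0,v5:inf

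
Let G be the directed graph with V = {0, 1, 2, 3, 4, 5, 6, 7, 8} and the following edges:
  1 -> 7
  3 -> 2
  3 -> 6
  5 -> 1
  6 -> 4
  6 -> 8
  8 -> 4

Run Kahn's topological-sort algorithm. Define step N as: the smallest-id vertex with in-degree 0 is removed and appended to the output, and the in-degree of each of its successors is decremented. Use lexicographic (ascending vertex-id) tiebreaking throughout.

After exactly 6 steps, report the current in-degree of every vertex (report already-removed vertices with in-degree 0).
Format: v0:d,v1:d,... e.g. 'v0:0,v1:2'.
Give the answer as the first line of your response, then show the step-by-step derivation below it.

v0:0,v1:0,v2:0,v3:0,v4:1,v5:0,v6:0,v7:0,v8:0

step 1: output 0; order=[0]; indeg=(0,1,1,0,2,0,1,1,1)
step 2: output 3; order=[0,3]; indeg=(0,1,0,0,2,0,0,1,1)
step 3: output 2; order=[0,3,2]; indeg=(0,1,0,0,2,0,0,1,1)
step 4: output 5; order=[0,3,2,5]; indeg=(0,0,0,0,2,0,0,1,1)
step 5: output 1; order=[0,3,2,5,1]; indeg=(0,0,0,0,2,0,0,0,1)
step 6: output 6; order=[0,3,2,5,1,6]; indeg=(0,0,0,0,1,0,0,0,0)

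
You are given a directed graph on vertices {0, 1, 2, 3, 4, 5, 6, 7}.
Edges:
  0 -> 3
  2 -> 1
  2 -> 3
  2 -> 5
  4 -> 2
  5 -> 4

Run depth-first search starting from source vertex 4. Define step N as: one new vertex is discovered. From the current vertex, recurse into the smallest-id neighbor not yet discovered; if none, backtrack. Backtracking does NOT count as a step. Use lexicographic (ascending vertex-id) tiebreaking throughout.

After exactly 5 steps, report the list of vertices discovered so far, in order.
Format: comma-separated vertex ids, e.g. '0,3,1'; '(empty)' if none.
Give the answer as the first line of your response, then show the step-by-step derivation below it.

4,2,1,3,5

step 1: discover 4; path=4; order=4
step 2: discover 2; path=4>2; order=4,2
step 3: discover 1; path=4>2>1; order=4,2,1
step 4: discover 3; path=4>2>3; order=4,2,1,3
step 5: discover 5; path=4>2>5; order=4,2,1,3,5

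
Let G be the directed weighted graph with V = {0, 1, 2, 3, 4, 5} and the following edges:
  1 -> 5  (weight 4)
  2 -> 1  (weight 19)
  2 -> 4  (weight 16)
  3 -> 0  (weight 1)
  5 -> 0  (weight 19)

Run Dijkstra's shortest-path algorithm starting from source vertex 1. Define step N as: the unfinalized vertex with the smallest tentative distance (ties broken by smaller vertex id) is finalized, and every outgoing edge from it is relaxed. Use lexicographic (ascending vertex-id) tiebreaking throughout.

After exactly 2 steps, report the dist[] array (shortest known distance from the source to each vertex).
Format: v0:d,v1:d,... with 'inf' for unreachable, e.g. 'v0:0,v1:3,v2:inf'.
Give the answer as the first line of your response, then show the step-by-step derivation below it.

v0:23,v1:0,v2:inf,v3:inf,v4:inf,v5:4

step 1: dist = v0:inf,v1:0,v2:inf,v3:inf,v4:inf,v5:4
step 2: dist = v0:23,v1:0,v2:inf,v3:inf,v4:inf,v5:4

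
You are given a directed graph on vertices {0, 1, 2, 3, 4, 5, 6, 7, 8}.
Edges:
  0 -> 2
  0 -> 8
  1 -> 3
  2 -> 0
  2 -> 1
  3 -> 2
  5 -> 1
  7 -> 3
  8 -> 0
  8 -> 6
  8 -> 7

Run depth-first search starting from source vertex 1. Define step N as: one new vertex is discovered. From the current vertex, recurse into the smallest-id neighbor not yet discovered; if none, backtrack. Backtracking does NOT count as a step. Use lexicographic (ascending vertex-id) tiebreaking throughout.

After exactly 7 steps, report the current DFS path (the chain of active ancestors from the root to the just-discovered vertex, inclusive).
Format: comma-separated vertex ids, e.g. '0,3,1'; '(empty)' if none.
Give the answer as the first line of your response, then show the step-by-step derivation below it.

1,3,2,0,8,7

step 1: discover 1; path=1; order=1
step 2: discover 3; path=1>3; order=1,3
step 3: discover 2; path=1>3>2; order=1,3,2
step 4: discover 0; path=1>3>2>0; order=1,3,2,0
step 5: discover 8; path=1>3>2>0>8; order=1,3,2,0,8
step 6: discover 6; path=1>3>2>0>8>6; order=1,3,2,0,8,6
step 7: discover 7; path=1>3>2>0>8>7; order=1,3,2,0,8,6,7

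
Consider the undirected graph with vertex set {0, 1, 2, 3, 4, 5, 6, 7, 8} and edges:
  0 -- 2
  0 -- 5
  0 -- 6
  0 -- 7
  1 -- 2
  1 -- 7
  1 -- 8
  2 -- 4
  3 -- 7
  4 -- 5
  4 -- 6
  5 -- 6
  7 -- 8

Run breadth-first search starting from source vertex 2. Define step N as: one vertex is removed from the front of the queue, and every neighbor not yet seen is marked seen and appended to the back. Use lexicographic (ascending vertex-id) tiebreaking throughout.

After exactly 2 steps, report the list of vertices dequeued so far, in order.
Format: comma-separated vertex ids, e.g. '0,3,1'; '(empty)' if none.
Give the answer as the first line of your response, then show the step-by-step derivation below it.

2,0

step 1: dequeue 2; queue=[0,1,4]; order=2
step 2: dequeue 0; queue=[1,4,5,6,7]; order=2,0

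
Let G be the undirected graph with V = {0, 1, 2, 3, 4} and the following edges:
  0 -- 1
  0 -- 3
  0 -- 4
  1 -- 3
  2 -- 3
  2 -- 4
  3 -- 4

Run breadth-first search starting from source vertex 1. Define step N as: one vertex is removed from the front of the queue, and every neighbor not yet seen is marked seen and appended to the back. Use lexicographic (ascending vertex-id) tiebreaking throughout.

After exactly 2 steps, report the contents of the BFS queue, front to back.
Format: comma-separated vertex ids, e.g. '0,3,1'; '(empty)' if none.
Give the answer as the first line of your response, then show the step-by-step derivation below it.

3,4

step 1: dequeue 1; queue=[0,3]; order=1
step 2: dequeue 0; queue=[3,4]; order=1,0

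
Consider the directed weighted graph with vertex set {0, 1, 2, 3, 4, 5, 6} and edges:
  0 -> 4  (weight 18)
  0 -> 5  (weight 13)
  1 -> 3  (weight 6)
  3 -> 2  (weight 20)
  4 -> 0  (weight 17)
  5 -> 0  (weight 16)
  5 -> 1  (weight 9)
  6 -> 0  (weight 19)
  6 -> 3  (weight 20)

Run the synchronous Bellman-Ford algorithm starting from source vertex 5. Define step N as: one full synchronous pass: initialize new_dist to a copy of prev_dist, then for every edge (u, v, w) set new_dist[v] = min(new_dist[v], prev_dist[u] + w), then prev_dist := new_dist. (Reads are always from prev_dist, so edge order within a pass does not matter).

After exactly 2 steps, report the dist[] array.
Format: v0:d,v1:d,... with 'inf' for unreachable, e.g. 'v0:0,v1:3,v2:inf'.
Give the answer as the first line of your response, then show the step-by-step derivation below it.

v0:16,v1:9,v2:inf,v3:15,v4:34,v5:0,v6:inf

step 1: dist = v0:16,v1:9,v2:inf,v3:inf,v4:inf,v5:0,v6:inf
step 2: dist = v0:16,v1:9,v2:inf,v3:15,v4:34,v5:0,v6:inf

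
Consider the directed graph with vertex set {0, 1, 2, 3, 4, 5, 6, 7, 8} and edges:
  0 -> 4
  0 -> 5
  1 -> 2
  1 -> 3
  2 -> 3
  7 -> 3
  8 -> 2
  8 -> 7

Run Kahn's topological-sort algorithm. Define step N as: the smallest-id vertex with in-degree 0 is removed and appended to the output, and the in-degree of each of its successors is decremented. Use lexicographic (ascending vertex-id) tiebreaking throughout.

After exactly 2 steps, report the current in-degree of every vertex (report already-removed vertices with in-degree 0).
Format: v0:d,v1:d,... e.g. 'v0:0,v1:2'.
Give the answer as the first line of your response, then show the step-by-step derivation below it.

v0:0,v1:0,v2:1,v3:2,v4:0,v5:0,v6:0,v7:1,v8:0

step 1: output 0; order=[0]; indeg=(0,0,2,3,0,0,0,1,0)
step 2: output 1; order=[0,1]; indeg=(0,0,1,2,0,0,0,1,0)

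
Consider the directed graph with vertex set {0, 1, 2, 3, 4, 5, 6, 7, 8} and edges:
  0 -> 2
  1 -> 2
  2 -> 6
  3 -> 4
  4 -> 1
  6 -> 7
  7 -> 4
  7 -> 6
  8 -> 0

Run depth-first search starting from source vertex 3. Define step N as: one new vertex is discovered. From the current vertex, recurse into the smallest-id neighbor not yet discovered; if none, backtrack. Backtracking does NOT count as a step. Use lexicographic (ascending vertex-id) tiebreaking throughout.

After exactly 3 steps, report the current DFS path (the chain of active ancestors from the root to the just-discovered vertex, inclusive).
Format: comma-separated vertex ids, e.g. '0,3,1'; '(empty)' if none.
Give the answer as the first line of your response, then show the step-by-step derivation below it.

3,4,1

step 1: discover 3; path=3; order=3
step 2: discover 4; path=3>4; order=3,4
step 3: discover 1; path=3>4>1; order=3,4,1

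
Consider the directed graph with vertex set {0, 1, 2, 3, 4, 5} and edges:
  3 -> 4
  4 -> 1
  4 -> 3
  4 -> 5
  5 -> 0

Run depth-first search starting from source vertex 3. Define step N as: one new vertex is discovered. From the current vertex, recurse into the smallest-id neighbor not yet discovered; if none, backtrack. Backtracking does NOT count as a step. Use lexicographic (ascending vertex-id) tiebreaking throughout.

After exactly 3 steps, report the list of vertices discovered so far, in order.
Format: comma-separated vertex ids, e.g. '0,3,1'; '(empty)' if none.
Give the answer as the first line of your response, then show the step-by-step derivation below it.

3,4,1

step 1: discover 3; path=3; order=3
step 2: discover 4; path=3>4; order=3,4
step 3: discover 1; path=3>4>1; order=3,4,1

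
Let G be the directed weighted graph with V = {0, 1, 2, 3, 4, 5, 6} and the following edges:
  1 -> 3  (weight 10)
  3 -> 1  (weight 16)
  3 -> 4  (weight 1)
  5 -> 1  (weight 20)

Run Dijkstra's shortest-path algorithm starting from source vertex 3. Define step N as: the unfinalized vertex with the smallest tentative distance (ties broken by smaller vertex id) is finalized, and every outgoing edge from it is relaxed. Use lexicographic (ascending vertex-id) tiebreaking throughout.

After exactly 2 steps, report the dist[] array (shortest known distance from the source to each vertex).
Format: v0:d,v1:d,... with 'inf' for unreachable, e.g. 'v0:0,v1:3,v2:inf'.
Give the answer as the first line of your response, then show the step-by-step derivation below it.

v0:inf,v1:16,v2:inf,v3:0,v4:1,v5:inf,v6:inf

step 1: dist = v0:inf,v1:16,v2:inf,v3:0,v4:1,v5:inf,v6:inf
step 2: dist = v0:inf,v1:16,v2:inf,v3:0,v4:1,v5:inf,v6:inf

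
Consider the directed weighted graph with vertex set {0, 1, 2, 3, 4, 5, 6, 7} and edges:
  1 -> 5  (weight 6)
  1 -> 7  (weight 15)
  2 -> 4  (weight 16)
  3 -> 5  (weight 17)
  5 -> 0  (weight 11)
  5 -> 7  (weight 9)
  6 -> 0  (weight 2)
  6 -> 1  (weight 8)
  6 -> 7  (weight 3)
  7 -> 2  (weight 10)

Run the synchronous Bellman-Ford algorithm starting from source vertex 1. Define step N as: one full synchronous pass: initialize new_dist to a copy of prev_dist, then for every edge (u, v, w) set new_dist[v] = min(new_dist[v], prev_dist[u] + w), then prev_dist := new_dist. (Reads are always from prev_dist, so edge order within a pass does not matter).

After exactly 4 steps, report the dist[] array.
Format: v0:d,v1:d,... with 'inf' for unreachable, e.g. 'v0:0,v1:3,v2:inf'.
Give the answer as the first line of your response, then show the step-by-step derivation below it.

v0:17,v1:0,v2:25,v3:inf,v4:41,v5:6,v6:inf,v7:15

step 1: dist = v0:inf,v1:0,v2:inf,v3:inf,v4:inf,v5:6,v6:inf,v7:15
step 2: dist = v0:17,v1:0,v2:25,v3:inf,v4:inf,v5:6,v6:inf,v7:15
step 3: dist = v0:17,v1:0,v2:25,v3:inf,v4:41,v5:6,v6:inf,v7:15
step 4: dist = v0:17,v1:0,v2:25,v3:inf,v4:41,v5:6,v6:inf,v7:15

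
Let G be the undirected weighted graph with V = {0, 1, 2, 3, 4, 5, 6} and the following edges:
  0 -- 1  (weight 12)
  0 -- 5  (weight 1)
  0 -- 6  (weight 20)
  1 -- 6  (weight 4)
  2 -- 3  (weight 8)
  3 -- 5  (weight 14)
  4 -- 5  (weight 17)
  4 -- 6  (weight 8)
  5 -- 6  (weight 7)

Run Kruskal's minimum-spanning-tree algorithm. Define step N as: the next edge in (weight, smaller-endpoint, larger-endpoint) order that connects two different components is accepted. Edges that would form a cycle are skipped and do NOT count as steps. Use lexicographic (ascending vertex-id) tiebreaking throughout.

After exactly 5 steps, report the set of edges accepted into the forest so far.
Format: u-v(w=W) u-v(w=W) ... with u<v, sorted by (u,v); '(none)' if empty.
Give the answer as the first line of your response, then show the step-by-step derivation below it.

0-5(w=1) 1-6(w=4) 2-3(w=8) 4-6(w=8) 5-6(w=7)

step 1: add edge 0-5 (w=1); MST = {0-5(w=1)}
step 2: add edge 1-6 (w=4); MST = {0-5(w=1) 1-6(w=4)}
step 3: add edge 5-6 (w=7); MST = {0-5(w=1) 1-6(w=4) 5-6(w=7)}
step 4: add edge 2-3 (w=8); MST = {0-5(w=1) 1-6(w=4) 2-3(w=8) 5-6(w=7)}
step 5: add edge 4-6 (w=8); MST = {0-5(w=1) 1-6(w=4) 2-3(w=8) 4-6(w=8) 5-6(w=7)}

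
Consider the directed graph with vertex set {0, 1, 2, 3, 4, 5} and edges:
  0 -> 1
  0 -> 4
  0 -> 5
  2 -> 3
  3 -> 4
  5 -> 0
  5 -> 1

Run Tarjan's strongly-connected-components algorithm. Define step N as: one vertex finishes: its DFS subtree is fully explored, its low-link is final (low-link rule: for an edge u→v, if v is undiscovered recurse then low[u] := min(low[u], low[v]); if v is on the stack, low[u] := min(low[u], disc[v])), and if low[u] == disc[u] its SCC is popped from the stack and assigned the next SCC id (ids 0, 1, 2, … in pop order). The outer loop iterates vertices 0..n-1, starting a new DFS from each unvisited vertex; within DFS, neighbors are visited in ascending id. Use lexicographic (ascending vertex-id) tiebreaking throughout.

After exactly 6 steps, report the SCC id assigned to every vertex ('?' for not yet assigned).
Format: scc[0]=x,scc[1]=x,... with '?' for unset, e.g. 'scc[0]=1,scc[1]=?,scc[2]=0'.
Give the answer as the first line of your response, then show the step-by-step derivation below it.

scc[0]=2,scc[1]=0,scc[2]=4,scc[3]=3,scc[4]=1,scc[5]=2

step 1: low=(low[0]=0,low[1]=1,low[2]=?,low[3]=?,low[4]=?,low[5]=?); scc=(scc[0]=?,scc[1]=0,scc[2]=?,scc[3]=?,scc[4]=?,scc[5]=?)
step 2: low=(low[0]=0,low[1]=1,low[2]=?,low[3]=?,low[4]=2,low[5]=?); scc=(scc[0]=?,scc[1]=0,scc[2]=?,scc[3]=?,scc[4]=1,scc[5]=?)
step 3: low=(low[0]=0,low[1]=1,low[2]=?,low[3]=?,low[4]=2,low[5]=0); scc=(scc[0]=?,scc[1]=0,scc[2]=?,scc[3]=?,scc[4]=1,scc[5]=?)
step 4: low=(low[0]=0,low[1]=1,low[2]=?,low[3]=?,low[4]=2,low[5]=0); scc=(scc[0]=2,scc[1]=0,scc[2]=?,scc[3]=?,scc[4]=1,scc[5]=2)
step 5: low=(low[0]=0,low[1]=1,low[2]=4,low[3]=5,low[4]=2,low[5]=0); scc=(scc[0]=2,scc[1]=0,scc[2]=?,scc[3]=3,scc[4]=1,scc[5]=2)
step 6: low=(low[0]=0,low[1]=1,low[2]=4,low[3]=5,low[4]=2,low[5]=0); scc=(scc[0]=2,scc[1]=0,scc[2]=4,scc[3]=3,scc[4]=1,scc[5]=2)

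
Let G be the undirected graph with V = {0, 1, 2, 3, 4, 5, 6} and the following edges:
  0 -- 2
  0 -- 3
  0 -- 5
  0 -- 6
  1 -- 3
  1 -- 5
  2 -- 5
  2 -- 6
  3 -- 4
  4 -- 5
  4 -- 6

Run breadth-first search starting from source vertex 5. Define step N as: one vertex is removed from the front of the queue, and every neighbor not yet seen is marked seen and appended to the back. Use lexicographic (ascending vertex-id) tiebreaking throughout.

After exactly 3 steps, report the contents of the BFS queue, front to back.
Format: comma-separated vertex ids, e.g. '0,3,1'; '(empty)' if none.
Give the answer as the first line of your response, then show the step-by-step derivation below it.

2,4,3,6

step 1: dequeue 5; queue=[0,1,2,4]; order=5
step 2: dequeue 0; queue=[1,2,4,3,6]; order=5,0
step 3: dequeue 1; queue=[2,4,3,6]; order=5,0,1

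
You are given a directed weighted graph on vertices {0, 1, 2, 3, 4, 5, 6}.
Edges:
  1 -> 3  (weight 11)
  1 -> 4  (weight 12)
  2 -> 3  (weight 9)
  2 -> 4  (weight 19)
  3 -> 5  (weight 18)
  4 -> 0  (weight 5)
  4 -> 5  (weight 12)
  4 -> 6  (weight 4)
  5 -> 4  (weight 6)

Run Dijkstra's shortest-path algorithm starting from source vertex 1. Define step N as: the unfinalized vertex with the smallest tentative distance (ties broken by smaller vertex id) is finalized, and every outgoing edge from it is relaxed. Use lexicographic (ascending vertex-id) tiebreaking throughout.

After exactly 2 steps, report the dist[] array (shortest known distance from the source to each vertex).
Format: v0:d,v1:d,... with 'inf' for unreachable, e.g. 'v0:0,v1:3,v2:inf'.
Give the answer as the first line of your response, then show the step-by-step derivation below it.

v0:inf,v1:0,v2:inf,v3:11,v4:12,v5:29,v6:inf

step 1: dist = v0:inf,v1:0,v2:inf,v3:11,v4:12,v5:inf,v6:inf
step 2: dist = v0:inf,v1:0,v2:inf,v3:11,v4:12,v5:29,v6:inf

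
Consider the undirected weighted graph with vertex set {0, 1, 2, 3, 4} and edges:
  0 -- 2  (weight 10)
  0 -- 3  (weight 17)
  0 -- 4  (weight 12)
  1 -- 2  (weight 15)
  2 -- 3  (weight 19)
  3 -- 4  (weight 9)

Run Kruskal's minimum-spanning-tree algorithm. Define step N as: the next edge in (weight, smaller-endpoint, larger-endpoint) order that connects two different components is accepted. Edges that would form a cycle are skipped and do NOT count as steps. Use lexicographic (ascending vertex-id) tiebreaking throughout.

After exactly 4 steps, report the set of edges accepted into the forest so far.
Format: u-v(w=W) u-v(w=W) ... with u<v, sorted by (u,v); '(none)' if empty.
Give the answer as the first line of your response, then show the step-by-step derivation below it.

0-2(w=10) 0-4(w=12) 1-2(w=15) 3-4(w=9)

step 1: add edge 3-4 (w=9); MST = {3-4(w=9)}
step 2: add edge 0-2 (w=10); MST = {0-2(w=10) 3-4(w=9)}
step 3: add edge 0-4 (w=12); MST = {0-2(w=10) 0-4(w=12) 3-4(w=9)}
step 4: add edge 1-2 (w=15); MST = {0-2(w=10) 0-4(w=12) 1-2(w=15) 3-4(w=9)}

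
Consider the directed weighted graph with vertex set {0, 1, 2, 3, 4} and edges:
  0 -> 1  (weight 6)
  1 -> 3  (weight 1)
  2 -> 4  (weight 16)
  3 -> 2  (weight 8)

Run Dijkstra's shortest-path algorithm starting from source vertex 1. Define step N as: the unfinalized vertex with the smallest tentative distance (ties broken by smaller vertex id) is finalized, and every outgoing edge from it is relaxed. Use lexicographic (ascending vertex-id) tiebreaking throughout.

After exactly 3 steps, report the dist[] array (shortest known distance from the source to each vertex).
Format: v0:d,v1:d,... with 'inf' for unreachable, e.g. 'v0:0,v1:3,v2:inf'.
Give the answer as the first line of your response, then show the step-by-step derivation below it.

v0:inf,v1:0,v2:9,v3:1,v4:25

step 1: dist = v0:inf,v1:0,v2:inf,v3:1,v4:inf
step 2: dist = v0:inf,v1:0,v2:9,v3:1,v4:inf
step 3: dist = v0:inf,v1:0,v2:9,v3:1,v4:25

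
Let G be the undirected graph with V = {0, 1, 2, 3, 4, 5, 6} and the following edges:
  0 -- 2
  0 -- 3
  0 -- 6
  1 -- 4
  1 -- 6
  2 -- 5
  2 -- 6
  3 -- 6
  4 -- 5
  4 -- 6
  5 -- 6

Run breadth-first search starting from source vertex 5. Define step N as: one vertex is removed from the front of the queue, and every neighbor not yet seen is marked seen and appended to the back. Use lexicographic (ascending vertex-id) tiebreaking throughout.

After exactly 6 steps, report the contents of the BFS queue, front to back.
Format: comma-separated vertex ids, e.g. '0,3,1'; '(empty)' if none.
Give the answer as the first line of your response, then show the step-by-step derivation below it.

3

step 1: dequeue 5; queue=[2,4,6]; order=5
step 2: dequeue 2; queue=[4,6,0]; order=5,2
step 3: dequeue 4; queue=[6,0,1]; order=5,2,4
step 4: dequeue 6; queue=[0,1,3]; order=5,2,4,6
step 5: dequeue 0; queue=[1,3]; order=5,2,4,6,0
step 6: dequeue 1; queue=[3]; order=5,2,4,6,0,1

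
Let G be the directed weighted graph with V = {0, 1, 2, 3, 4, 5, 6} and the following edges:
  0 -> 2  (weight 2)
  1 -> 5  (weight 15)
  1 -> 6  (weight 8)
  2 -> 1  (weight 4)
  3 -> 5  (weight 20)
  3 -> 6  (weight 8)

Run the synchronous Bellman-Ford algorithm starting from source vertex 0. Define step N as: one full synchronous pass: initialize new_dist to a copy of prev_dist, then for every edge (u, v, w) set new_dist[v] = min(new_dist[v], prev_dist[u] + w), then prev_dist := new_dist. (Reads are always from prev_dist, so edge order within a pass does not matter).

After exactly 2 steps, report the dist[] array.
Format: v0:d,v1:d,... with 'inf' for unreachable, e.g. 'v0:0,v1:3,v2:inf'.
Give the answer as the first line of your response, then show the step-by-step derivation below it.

v0:0,v1:6,v2:2,v3:inf,v4:inf,v5:inf,v6:inf

step 1: dist = v0:0,v1:inf,v2:2,v3:inf,v4:inf,v5:inf,v6:inf
step 2: dist = v0:0,v1:6,v2:2,v3:inf,v4:inf,v5:inf,v6:inf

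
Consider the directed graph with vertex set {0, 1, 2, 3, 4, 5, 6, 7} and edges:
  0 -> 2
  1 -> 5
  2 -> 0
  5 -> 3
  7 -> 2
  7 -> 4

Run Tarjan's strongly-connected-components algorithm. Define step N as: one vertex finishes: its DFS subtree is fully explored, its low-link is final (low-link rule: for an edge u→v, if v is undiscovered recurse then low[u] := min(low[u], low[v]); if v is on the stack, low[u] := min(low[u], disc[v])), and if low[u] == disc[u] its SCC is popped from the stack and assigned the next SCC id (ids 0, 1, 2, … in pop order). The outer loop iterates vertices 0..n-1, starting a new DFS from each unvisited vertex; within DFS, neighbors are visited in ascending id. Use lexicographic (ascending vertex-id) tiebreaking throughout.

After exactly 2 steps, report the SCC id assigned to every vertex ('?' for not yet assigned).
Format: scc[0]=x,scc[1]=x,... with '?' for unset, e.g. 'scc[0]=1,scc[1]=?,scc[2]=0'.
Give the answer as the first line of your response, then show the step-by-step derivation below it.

scc[0]=0,scc[1]=?,scc[2]=0,scc[3]=?,scc[4]=?,scc[5]=?,scc[6]=?,scc[7]=?

step 1: low=(low[0]=0,low[1]=?,low[2]=0,low[3]=?,low[4]=?,low[5]=?,low[6]=?,low[7]=?); scc=(scc[0]=?,scc[1]=?,scc[2]=?,scc[3]=?,scc[4]=?,scc[5]=?,scc[6]=?,scc[7]=?)
step 2: low=(low[0]=0,low[1]=?,low[2]=0,low[3]=?,low[4]=?,low[5]=?,low[6]=?,low[7]=?); scc=(scc[0]=0,scc[1]=?,scc[2]=0,scc[3]=?,scc[4]=?,scc[5]=?,scc[6]=?,scc[7]=?)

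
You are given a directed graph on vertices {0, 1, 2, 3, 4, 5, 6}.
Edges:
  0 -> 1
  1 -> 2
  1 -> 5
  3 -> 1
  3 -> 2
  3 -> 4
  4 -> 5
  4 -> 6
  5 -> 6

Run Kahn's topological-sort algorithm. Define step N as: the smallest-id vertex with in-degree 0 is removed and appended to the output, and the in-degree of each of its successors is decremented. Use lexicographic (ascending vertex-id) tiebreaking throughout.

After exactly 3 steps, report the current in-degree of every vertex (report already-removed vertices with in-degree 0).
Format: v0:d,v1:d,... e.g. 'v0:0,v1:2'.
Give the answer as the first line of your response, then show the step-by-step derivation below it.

v0:0,v1:0,v2:0,v3:0,v4:0,v5:1,v6:2

step 1: output 0; order=[0]; indeg=(0,1,2,0,1,2,2)
step 2: output 3; order=[0,3]; indeg=(0,0,1,0,0,2,2)
step 3: output 1; order=[0,3,1]; indeg=(0,0,0,0,0,1,2)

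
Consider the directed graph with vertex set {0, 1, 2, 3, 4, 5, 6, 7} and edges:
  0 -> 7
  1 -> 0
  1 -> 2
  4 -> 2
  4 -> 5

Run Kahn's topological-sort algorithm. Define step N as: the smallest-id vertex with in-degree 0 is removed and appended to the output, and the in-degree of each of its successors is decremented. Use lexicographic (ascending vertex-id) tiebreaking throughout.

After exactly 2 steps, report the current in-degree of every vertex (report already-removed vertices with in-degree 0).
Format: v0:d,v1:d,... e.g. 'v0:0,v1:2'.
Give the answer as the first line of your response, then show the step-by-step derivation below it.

v0:0,v1:0,v2:1,v3:0,v4:0,v5:1,v6:0,v7:0

step 1: output 1; order=[1]; indeg=(0,0,1,0,0,1,0,1)
step 2: output 0; order=[1,0]; indeg=(0,0,1,0,0,1,0,0)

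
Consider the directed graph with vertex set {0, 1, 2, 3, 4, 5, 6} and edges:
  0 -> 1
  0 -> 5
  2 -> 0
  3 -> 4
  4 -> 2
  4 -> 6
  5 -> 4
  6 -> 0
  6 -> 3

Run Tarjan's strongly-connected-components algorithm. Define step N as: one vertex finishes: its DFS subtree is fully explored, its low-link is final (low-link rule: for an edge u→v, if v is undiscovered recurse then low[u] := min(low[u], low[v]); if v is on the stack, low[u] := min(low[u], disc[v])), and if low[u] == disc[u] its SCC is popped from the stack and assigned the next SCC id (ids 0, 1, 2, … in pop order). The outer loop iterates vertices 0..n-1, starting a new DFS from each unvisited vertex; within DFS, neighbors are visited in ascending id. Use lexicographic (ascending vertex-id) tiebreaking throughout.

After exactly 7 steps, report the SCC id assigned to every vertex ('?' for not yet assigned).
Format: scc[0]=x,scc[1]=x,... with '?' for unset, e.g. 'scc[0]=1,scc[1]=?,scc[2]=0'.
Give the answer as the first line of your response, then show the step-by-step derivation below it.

scc[0]=1,scc[1]=0,scc[2]=1,scc[3]=1,scc[4]=1,scc[5]=1,scc[6]=1

step 1: low=(low[0]=0,low[1]=1,low[2]=?,low[3]=?,low[4]=?,low[5]=?,low[6]=?); scc=(scc[0]=?,scc[1]=0,scc[2]=?,scc[3]=?,scc[4]=?,scc[5]=?,scc[6]=?)
step 2: low=(low[0]=0,low[1]=1,low[2]=0,low[3]=?,low[4]=3,low[5]=2,low[6]=?); scc=(scc[0]=?,scc[1]=0,scc[2]=?,scc[3]=?,scc[4]=?,scc[5]=?,scc[6]=?)
step 3: low=(low[0]=0,low[1]=1,low[2]=0,low[3]=3,low[4]=0,low[5]=2,low[6]=0); scc=(scc[0]=?,scc[1]=0,scc[2]=?,scc[3]=?,scc[4]=?,scc[5]=?,scc[6]=?)
step 4: low=(low[0]=0,low[1]=1,low[2]=0,low[3]=3,low[4]=0,low[5]=2,low[6]=0); scc=(scc[0]=?,scc[1]=0,scc[2]=?,scc[3]=?,scc[4]=?,scc[5]=?,scc[6]=?)
step 5: low=(low[0]=0,low[1]=1,low[2]=0,low[3]=3,low[4]=0,low[5]=2,low[6]=0); scc=(scc[0]=?,scc[1]=0,scc[2]=?,scc[3]=?,scc[4]=?,scc[5]=?,scc[6]=?)
step 6: low=(low[0]=0,low[1]=1,low[2]=0,low[3]=3,low[4]=0,low[5]=0,low[6]=0); scc=(scc[0]=?,scc[1]=0,scc[2]=?,scc[3]=?,scc[4]=?,scc[5]=?,scc[6]=?)
step 7: low=(low[0]=0,low[1]=1,low[2]=0,low[3]=3,low[4]=0,low[5]=0,low[6]=0); scc=(scc[0]=1,scc[1]=0,scc[2]=1,scc[3]=1,scc[4]=1,scc[5]=1,scc[6]=1)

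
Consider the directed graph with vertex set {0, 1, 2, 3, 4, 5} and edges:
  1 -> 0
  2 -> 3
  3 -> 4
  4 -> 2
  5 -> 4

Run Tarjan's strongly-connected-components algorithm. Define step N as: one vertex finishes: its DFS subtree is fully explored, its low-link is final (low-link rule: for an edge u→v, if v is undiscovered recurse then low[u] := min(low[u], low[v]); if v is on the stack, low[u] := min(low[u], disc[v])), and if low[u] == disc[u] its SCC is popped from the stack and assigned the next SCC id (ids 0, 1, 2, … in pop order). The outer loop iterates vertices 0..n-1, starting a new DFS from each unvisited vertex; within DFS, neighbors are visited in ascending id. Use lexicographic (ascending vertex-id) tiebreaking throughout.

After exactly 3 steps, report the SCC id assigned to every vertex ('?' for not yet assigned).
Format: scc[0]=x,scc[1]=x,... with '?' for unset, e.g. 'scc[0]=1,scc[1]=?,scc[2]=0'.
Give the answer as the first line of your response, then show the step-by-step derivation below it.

scc[0]=0,scc[1]=1,scc[2]=?,scc[3]=?,scc[4]=?,scc[5]=?

step 1: low=(low[0]=0,low[1]=?,low[2]=?,low[3]=?,low[4]=?,low[5]=?); scc=(scc[0]=0,scc[1]=?,scc[2]=?,scc[3]=?,scc[4]=?,scc[5]=?)
step 2: low=(low[0]=0,low[1]=1,low[2]=?,low[3]=?,low[4]=?,low[5]=?); scc=(scc[0]=0,scc[1]=1,scc[2]=?,scc[3]=?,scc[4]=?,scc[5]=?)
step 3: low=(low[0]=0,low[1]=1,low[2]=2,low[3]=3,low[4]=2,low[5]=?); scc=(scc[0]=0,scc[1]=1,scc[2]=?,scc[3]=?,scc[4]=?,scc[5]=?)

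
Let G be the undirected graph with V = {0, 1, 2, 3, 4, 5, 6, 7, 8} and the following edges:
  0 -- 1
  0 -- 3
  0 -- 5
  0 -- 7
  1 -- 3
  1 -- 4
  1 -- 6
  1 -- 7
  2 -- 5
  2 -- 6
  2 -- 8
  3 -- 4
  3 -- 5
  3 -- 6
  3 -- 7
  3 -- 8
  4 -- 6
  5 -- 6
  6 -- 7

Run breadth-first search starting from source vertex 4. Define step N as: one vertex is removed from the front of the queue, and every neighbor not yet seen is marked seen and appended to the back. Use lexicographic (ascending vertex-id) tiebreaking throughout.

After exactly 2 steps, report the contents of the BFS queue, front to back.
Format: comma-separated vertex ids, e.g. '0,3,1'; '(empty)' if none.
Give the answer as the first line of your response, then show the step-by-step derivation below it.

3,6,0,7

step 1: dequeue 4; queue=[1,3,6]; order=4
step 2: dequeue 1; queue=[3,6,0,7]; order=4,1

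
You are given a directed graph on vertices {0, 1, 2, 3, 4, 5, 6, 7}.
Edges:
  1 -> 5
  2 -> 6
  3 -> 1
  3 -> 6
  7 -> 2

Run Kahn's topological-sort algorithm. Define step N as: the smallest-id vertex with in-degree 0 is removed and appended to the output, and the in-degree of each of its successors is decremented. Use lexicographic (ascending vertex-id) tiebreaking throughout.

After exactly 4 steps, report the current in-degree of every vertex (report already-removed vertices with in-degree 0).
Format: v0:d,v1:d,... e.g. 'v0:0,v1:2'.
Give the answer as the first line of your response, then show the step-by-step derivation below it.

v0:0,v1:0,v2:1,v3:0,v4:0,v5:0,v6:1,v7:0

step 1: output 0; order=[0]; indeg=(0,1,1,0,0,1,2,0)
step 2: output 3; order=[0,3]; indeg=(0,0,1,0,0,1,1,0)
step 3: output 1; order=[0,3,1]; indeg=(0,0,1,0,0,0,1,0)
step 4: output 4; order=[0,3,1,4]; indeg=(0,0,1,0,0,0,1,0)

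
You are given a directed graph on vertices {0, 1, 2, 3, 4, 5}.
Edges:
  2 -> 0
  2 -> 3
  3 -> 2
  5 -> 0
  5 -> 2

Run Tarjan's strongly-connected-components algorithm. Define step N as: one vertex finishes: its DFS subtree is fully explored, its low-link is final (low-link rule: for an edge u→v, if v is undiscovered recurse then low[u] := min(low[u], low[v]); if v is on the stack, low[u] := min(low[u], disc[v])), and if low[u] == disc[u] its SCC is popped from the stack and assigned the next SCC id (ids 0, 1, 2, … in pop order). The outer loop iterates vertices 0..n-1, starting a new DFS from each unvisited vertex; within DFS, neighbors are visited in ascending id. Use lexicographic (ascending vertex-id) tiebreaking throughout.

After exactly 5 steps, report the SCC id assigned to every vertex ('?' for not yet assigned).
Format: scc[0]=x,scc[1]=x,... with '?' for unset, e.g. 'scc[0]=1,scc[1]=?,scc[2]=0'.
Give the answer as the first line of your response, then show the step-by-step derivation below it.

scc[0]=0,scc[1]=1,scc[2]=2,scc[3]=2,scc[4]=3,scc[5]=?

step 1: low=(low[0]=0,low[1]=?,low[2]=?,low[3]=?,low[4]=?,low[5]=?); scc=(scc[0]=0,scc[1]=?,scc[2]=?,scc[3]=?,scc[4]=?,scc[5]=?)
step 2: low=(low[0]=0,low[1]=1,low[2]=?,low[3]=?,low[4]=?,low[5]=?); scc=(scc[0]=0,scc[1]=1,scc[2]=?,scc[3]=?,scc[4]=?,scc[5]=?)
step 3: low=(low[0]=0,low[1]=1,low[2]=2,low[3]=2,low[4]=?,low[5]=?); scc=(scc[0]=0,scc[1]=1,scc[2]=?,scc[3]=?,scc[4]=?,scc[5]=?)
step 4: low=(low[0]=0,low[1]=1,low[2]=2,low[3]=2,low[4]=?,low[5]=?); scc=(scc[0]=0,scc[1]=1,scc[2]=2,scc[3]=2,scc[4]=?,scc[5]=?)
step 5: low=(low[0]=0,low[1]=1,low[2]=2,low[3]=2,low[4]=4,low[5]=?); scc=(scc[0]=0,scc[1]=1,scc[2]=2,scc[3]=2,scc[4]=3,scc[5]=?)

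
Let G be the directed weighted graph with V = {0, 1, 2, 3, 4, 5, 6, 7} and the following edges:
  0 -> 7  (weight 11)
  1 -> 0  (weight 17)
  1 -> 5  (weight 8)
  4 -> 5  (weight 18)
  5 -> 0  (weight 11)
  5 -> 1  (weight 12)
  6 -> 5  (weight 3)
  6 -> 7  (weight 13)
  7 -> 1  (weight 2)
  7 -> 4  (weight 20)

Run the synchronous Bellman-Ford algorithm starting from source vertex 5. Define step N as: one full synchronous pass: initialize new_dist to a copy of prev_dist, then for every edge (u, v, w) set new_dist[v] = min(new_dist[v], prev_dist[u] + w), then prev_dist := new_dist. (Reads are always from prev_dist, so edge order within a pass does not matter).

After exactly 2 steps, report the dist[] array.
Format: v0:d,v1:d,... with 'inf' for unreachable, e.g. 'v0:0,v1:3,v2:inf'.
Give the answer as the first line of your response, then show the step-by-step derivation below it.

v0:11,v1:12,v2:inf,v3:inf,v4:inf,v5:0,v6:inf,v7:22

step 1: dist = v0:11,v1:12,v2:inf,v3:inf,v4:inf,v5:0,v6:inf,v7:inf
step 2: dist = v0:11,v1:12,v2:inf,v3:inf,v4:inf,v5:0,v6:inf,v7:22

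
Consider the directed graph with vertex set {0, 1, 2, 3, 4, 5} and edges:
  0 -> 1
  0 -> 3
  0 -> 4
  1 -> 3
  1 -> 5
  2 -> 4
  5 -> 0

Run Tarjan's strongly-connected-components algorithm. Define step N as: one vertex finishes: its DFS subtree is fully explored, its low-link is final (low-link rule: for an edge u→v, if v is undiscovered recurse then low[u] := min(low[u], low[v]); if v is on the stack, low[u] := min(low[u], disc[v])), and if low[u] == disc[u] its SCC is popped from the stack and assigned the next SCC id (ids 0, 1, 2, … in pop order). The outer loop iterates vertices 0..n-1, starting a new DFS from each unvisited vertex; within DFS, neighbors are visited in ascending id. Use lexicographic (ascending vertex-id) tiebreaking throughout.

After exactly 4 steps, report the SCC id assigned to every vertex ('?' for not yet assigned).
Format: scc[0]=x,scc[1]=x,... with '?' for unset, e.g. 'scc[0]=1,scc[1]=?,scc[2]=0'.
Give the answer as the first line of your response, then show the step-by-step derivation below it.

scc[0]=?,scc[1]=?,scc[2]=?,scc[3]=0,scc[4]=1,scc[5]=?

step 1: low=(low[0]=0,low[1]=1,low[2]=?,low[3]=2,low[4]=?,low[5]=?); scc=(scc[0]=?,scc[1]=?,scc[2]=?,scc[3]=0,scc[4]=?,scc[5]=?)
step 2: low=(low[0]=0,low[1]=1,low[2]=?,low[3]=2,low[4]=?,low[5]=0); scc=(scc[0]=?,scc[1]=?,scc[2]=?,scc[3]=0,scc[4]=?,scc[5]=?)
step 3: low=(low[0]=0,low[1]=0,low[2]=?,low[3]=2,low[4]=?,low[5]=0); scc=(scc[0]=?,scc[1]=?,scc[2]=?,scc[3]=0,scc[4]=?,scc[5]=?)
step 4: low=(low[0]=0,low[1]=0,low[2]=?,low[3]=2,low[4]=4,low[5]=0); scc=(scc[0]=?,scc[1]=?,scc[2]=?,scc[3]=0,scc[4]=1,scc[5]=?)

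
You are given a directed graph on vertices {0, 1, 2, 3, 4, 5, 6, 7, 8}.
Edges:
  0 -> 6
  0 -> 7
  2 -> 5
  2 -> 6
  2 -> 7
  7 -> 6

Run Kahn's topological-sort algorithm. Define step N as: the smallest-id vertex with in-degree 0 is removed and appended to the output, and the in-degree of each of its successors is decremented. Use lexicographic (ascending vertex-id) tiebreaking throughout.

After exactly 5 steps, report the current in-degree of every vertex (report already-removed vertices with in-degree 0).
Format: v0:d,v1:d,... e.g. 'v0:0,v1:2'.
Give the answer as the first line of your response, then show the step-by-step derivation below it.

v0:0,v1:0,v2:0,v3:0,v4:0,v5:0,v6:1,v7:0,v8:0

step 1: output 0; order=[0]; indeg=(0,0,0,0,0,1,2,1,0)
step 2: output 1; order=[0,1]; indeg=(0,0,0,0,0,1,2,1,0)
step 3: output 2; order=[0,1,2]; indeg=(0,0,0,0,0,0,1,0,0)
step 4: output 3; order=[0,1,2,3]; indeg=(0,0,0,0,0,0,1,0,0)
step 5: output 4; order=[0,1,2,3,4]; indeg=(0,0,0,0,0,0,1,0,0)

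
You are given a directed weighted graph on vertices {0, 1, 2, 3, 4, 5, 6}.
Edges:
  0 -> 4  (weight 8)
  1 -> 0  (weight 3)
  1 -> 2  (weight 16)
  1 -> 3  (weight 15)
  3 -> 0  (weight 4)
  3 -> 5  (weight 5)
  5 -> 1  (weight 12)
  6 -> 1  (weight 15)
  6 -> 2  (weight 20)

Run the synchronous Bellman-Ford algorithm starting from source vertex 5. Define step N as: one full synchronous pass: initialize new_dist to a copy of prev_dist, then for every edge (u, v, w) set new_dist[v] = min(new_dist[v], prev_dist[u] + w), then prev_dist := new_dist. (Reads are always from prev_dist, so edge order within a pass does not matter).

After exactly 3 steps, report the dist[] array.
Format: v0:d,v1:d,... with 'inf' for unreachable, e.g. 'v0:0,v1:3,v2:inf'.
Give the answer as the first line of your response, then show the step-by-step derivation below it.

v0:15,v1:12,v2:28,v3:27,v4:23,v5:0,v6:inf

step 1: dist = v0:inf,v1:12,v2:inf,v3:inf,v4:inf,v5:0,v6:inf
step 2: dist = v0:15,v1:12,v2:28,v3:27,v4:inf,v5:0,v6:inf
step 3: dist = v0:15,v1:12,v2:28,v3:27,v4:23,v5:0,v6:inf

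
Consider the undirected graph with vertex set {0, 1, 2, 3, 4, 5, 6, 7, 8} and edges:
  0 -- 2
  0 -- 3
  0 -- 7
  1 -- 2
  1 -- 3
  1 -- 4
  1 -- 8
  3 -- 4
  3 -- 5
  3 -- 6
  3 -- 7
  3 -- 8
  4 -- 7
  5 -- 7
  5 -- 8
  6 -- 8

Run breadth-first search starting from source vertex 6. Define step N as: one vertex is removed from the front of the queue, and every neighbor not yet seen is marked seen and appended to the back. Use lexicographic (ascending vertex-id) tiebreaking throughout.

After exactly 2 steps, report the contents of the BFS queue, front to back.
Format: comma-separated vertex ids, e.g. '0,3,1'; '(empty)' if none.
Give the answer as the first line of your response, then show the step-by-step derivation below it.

8,0,1,4,5,7

step 1: dequeue 6; queue=[3,8]; order=6
step 2: dequeue 3; queue=[8,0,1,4,5,7]; order=6,3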